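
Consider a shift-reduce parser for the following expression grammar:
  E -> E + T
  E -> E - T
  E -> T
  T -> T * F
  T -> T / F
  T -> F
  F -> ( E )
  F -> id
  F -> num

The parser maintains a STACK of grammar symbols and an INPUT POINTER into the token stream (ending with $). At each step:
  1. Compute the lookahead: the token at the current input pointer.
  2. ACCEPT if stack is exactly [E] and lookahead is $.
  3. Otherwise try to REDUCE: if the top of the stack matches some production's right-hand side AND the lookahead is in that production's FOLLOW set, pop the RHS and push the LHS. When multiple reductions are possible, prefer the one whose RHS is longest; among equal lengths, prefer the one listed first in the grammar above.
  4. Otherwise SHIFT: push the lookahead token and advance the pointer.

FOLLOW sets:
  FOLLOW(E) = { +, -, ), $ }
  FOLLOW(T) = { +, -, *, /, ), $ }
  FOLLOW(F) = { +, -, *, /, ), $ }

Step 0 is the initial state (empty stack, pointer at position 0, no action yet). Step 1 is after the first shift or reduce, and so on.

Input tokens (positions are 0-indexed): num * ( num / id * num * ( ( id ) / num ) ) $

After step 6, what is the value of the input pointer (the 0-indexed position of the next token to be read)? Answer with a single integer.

Answer: 4

Derivation:
Step 1: shift num. Stack=[num] ptr=1 lookahead=* remaining=[* ( num / id * num * ( ( id ) / num ) ) $]
Step 2: reduce F->num. Stack=[F] ptr=1 lookahead=* remaining=[* ( num / id * num * ( ( id ) / num ) ) $]
Step 3: reduce T->F. Stack=[T] ptr=1 lookahead=* remaining=[* ( num / id * num * ( ( id ) / num ) ) $]
Step 4: shift *. Stack=[T *] ptr=2 lookahead=( remaining=[( num / id * num * ( ( id ) / num ) ) $]
Step 5: shift (. Stack=[T * (] ptr=3 lookahead=num remaining=[num / id * num * ( ( id ) / num ) ) $]
Step 6: shift num. Stack=[T * ( num] ptr=4 lookahead=/ remaining=[/ id * num * ( ( id ) / num ) ) $]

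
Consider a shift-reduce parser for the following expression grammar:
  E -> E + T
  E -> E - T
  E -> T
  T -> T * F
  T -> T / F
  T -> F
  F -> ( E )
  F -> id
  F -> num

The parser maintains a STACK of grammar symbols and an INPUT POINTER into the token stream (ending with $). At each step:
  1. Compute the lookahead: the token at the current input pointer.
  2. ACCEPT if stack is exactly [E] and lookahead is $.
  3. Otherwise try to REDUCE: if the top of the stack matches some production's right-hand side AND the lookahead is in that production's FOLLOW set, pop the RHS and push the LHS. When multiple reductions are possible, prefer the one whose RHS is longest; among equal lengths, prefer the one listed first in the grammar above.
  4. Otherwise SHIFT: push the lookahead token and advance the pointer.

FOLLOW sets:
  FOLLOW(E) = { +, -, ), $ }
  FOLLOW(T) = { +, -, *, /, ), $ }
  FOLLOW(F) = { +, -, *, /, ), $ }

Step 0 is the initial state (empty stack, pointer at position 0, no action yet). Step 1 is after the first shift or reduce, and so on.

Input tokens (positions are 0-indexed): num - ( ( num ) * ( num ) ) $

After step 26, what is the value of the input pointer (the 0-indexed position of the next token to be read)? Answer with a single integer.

Answer: 11

Derivation:
Step 1: shift num. Stack=[num] ptr=1 lookahead=- remaining=[- ( ( num ) * ( num ) ) $]
Step 2: reduce F->num. Stack=[F] ptr=1 lookahead=- remaining=[- ( ( num ) * ( num ) ) $]
Step 3: reduce T->F. Stack=[T] ptr=1 lookahead=- remaining=[- ( ( num ) * ( num ) ) $]
Step 4: reduce E->T. Stack=[E] ptr=1 lookahead=- remaining=[- ( ( num ) * ( num ) ) $]
Step 5: shift -. Stack=[E -] ptr=2 lookahead=( remaining=[( ( num ) * ( num ) ) $]
Step 6: shift (. Stack=[E - (] ptr=3 lookahead=( remaining=[( num ) * ( num ) ) $]
Step 7: shift (. Stack=[E - ( (] ptr=4 lookahead=num remaining=[num ) * ( num ) ) $]
Step 8: shift num. Stack=[E - ( ( num] ptr=5 lookahead=) remaining=[) * ( num ) ) $]
Step 9: reduce F->num. Stack=[E - ( ( F] ptr=5 lookahead=) remaining=[) * ( num ) ) $]
Step 10: reduce T->F. Stack=[E - ( ( T] ptr=5 lookahead=) remaining=[) * ( num ) ) $]
Step 11: reduce E->T. Stack=[E - ( ( E] ptr=5 lookahead=) remaining=[) * ( num ) ) $]
Step 12: shift ). Stack=[E - ( ( E )] ptr=6 lookahead=* remaining=[* ( num ) ) $]
Step 13: reduce F->( E ). Stack=[E - ( F] ptr=6 lookahead=* remaining=[* ( num ) ) $]
Step 14: reduce T->F. Stack=[E - ( T] ptr=6 lookahead=* remaining=[* ( num ) ) $]
Step 15: shift *. Stack=[E - ( T *] ptr=7 lookahead=( remaining=[( num ) ) $]
Step 16: shift (. Stack=[E - ( T * (] ptr=8 lookahead=num remaining=[num ) ) $]
Step 17: shift num. Stack=[E - ( T * ( num] ptr=9 lookahead=) remaining=[) ) $]
Step 18: reduce F->num. Stack=[E - ( T * ( F] ptr=9 lookahead=) remaining=[) ) $]
Step 19: reduce T->F. Stack=[E - ( T * ( T] ptr=9 lookahead=) remaining=[) ) $]
Step 20: reduce E->T. Stack=[E - ( T * ( E] ptr=9 lookahead=) remaining=[) ) $]
Step 21: shift ). Stack=[E - ( T * ( E )] ptr=10 lookahead=) remaining=[) $]
Step 22: reduce F->( E ). Stack=[E - ( T * F] ptr=10 lookahead=) remaining=[) $]
Step 23: reduce T->T * F. Stack=[E - ( T] ptr=10 lookahead=) remaining=[) $]
Step 24: reduce E->T. Stack=[E - ( E] ptr=10 lookahead=) remaining=[) $]
Step 25: shift ). Stack=[E - ( E )] ptr=11 lookahead=$ remaining=[$]
Step 26: reduce F->( E ). Stack=[E - F] ptr=11 lookahead=$ remaining=[$]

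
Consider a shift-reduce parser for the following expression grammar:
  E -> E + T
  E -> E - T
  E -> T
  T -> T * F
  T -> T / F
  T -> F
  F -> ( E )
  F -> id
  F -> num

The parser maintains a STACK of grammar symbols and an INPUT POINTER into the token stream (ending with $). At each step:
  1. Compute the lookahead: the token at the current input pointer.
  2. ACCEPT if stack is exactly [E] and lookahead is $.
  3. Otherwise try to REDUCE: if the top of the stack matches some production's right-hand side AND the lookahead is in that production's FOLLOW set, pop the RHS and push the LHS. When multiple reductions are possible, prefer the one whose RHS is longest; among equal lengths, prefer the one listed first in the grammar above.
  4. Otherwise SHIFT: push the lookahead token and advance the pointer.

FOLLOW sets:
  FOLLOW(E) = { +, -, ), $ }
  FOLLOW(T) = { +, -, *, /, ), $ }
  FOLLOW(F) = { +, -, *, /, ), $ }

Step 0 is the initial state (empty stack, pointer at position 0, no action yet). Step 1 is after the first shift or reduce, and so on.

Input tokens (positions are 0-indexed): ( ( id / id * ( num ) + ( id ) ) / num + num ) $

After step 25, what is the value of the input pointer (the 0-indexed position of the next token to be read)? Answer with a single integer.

Step 1: shift (. Stack=[(] ptr=1 lookahead=( remaining=[( id / id * ( num ) + ( id ) ) / num + num ) $]
Step 2: shift (. Stack=[( (] ptr=2 lookahead=id remaining=[id / id * ( num ) + ( id ) ) / num + num ) $]
Step 3: shift id. Stack=[( ( id] ptr=3 lookahead=/ remaining=[/ id * ( num ) + ( id ) ) / num + num ) $]
Step 4: reduce F->id. Stack=[( ( F] ptr=3 lookahead=/ remaining=[/ id * ( num ) + ( id ) ) / num + num ) $]
Step 5: reduce T->F. Stack=[( ( T] ptr=3 lookahead=/ remaining=[/ id * ( num ) + ( id ) ) / num + num ) $]
Step 6: shift /. Stack=[( ( T /] ptr=4 lookahead=id remaining=[id * ( num ) + ( id ) ) / num + num ) $]
Step 7: shift id. Stack=[( ( T / id] ptr=5 lookahead=* remaining=[* ( num ) + ( id ) ) / num + num ) $]
Step 8: reduce F->id. Stack=[( ( T / F] ptr=5 lookahead=* remaining=[* ( num ) + ( id ) ) / num + num ) $]
Step 9: reduce T->T / F. Stack=[( ( T] ptr=5 lookahead=* remaining=[* ( num ) + ( id ) ) / num + num ) $]
Step 10: shift *. Stack=[( ( T *] ptr=6 lookahead=( remaining=[( num ) + ( id ) ) / num + num ) $]
Step 11: shift (. Stack=[( ( T * (] ptr=7 lookahead=num remaining=[num ) + ( id ) ) / num + num ) $]
Step 12: shift num. Stack=[( ( T * ( num] ptr=8 lookahead=) remaining=[) + ( id ) ) / num + num ) $]
Step 13: reduce F->num. Stack=[( ( T * ( F] ptr=8 lookahead=) remaining=[) + ( id ) ) / num + num ) $]
Step 14: reduce T->F. Stack=[( ( T * ( T] ptr=8 lookahead=) remaining=[) + ( id ) ) / num + num ) $]
Step 15: reduce E->T. Stack=[( ( T * ( E] ptr=8 lookahead=) remaining=[) + ( id ) ) / num + num ) $]
Step 16: shift ). Stack=[( ( T * ( E )] ptr=9 lookahead=+ remaining=[+ ( id ) ) / num + num ) $]
Step 17: reduce F->( E ). Stack=[( ( T * F] ptr=9 lookahead=+ remaining=[+ ( id ) ) / num + num ) $]
Step 18: reduce T->T * F. Stack=[( ( T] ptr=9 lookahead=+ remaining=[+ ( id ) ) / num + num ) $]
Step 19: reduce E->T. Stack=[( ( E] ptr=9 lookahead=+ remaining=[+ ( id ) ) / num + num ) $]
Step 20: shift +. Stack=[( ( E +] ptr=10 lookahead=( remaining=[( id ) ) / num + num ) $]
Step 21: shift (. Stack=[( ( E + (] ptr=11 lookahead=id remaining=[id ) ) / num + num ) $]
Step 22: shift id. Stack=[( ( E + ( id] ptr=12 lookahead=) remaining=[) ) / num + num ) $]
Step 23: reduce F->id. Stack=[( ( E + ( F] ptr=12 lookahead=) remaining=[) ) / num + num ) $]
Step 24: reduce T->F. Stack=[( ( E + ( T] ptr=12 lookahead=) remaining=[) ) / num + num ) $]
Step 25: reduce E->T. Stack=[( ( E + ( E] ptr=12 lookahead=) remaining=[) ) / num + num ) $]

Answer: 12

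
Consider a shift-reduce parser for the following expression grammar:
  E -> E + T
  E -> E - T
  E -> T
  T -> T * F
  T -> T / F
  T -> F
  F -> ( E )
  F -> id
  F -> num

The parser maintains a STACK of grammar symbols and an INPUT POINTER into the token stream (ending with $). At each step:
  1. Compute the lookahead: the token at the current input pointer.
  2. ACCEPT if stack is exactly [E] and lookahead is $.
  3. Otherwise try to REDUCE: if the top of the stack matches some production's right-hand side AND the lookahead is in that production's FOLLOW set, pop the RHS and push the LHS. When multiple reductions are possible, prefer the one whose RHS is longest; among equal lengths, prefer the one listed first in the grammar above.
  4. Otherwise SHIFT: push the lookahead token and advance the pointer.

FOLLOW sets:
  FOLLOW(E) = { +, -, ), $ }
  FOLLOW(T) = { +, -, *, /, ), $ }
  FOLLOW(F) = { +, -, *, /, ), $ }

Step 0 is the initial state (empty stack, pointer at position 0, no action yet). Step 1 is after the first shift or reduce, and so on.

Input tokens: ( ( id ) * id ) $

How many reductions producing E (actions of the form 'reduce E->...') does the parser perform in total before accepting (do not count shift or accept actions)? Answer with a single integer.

Answer: 3

Derivation:
Step 1: shift (. Stack=[(] ptr=1 lookahead=( remaining=[( id ) * id ) $]
Step 2: shift (. Stack=[( (] ptr=2 lookahead=id remaining=[id ) * id ) $]
Step 3: shift id. Stack=[( ( id] ptr=3 lookahead=) remaining=[) * id ) $]
Step 4: reduce F->id. Stack=[( ( F] ptr=3 lookahead=) remaining=[) * id ) $]
Step 5: reduce T->F. Stack=[( ( T] ptr=3 lookahead=) remaining=[) * id ) $]
Step 6: reduce E->T. Stack=[( ( E] ptr=3 lookahead=) remaining=[) * id ) $]
Step 7: shift ). Stack=[( ( E )] ptr=4 lookahead=* remaining=[* id ) $]
Step 8: reduce F->( E ). Stack=[( F] ptr=4 lookahead=* remaining=[* id ) $]
Step 9: reduce T->F. Stack=[( T] ptr=4 lookahead=* remaining=[* id ) $]
Step 10: shift *. Stack=[( T *] ptr=5 lookahead=id remaining=[id ) $]
Step 11: shift id. Stack=[( T * id] ptr=6 lookahead=) remaining=[) $]
Step 12: reduce F->id. Stack=[( T * F] ptr=6 lookahead=) remaining=[) $]
Step 13: reduce T->T * F. Stack=[( T] ptr=6 lookahead=) remaining=[) $]
Step 14: reduce E->T. Stack=[( E] ptr=6 lookahead=) remaining=[) $]
Step 15: shift ). Stack=[( E )] ptr=7 lookahead=$ remaining=[$]
Step 16: reduce F->( E ). Stack=[F] ptr=7 lookahead=$ remaining=[$]
Step 17: reduce T->F. Stack=[T] ptr=7 lookahead=$ remaining=[$]
Step 18: reduce E->T. Stack=[E] ptr=7 lookahead=$ remaining=[$]
Step 19: accept. Stack=[E] ptr=7 lookahead=$ remaining=[$]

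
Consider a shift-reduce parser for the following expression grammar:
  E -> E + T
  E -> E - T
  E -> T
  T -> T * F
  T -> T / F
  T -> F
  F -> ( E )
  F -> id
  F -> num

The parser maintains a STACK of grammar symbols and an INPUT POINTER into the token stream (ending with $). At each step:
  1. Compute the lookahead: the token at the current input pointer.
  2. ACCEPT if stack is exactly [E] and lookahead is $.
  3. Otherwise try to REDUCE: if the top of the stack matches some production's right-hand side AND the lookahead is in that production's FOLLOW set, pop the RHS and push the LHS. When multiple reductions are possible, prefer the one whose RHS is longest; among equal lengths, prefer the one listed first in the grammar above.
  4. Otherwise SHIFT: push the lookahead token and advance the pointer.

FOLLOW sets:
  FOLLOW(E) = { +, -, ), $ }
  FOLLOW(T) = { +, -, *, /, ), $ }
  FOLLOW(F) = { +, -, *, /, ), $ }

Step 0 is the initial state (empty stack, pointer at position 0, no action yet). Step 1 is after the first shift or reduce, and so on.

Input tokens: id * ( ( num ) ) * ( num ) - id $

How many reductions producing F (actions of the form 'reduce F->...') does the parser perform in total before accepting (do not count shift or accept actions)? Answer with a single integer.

Answer: 7

Derivation:
Step 1: shift id. Stack=[id] ptr=1 lookahead=* remaining=[* ( ( num ) ) * ( num ) - id $]
Step 2: reduce F->id. Stack=[F] ptr=1 lookahead=* remaining=[* ( ( num ) ) * ( num ) - id $]
Step 3: reduce T->F. Stack=[T] ptr=1 lookahead=* remaining=[* ( ( num ) ) * ( num ) - id $]
Step 4: shift *. Stack=[T *] ptr=2 lookahead=( remaining=[( ( num ) ) * ( num ) - id $]
Step 5: shift (. Stack=[T * (] ptr=3 lookahead=( remaining=[( num ) ) * ( num ) - id $]
Step 6: shift (. Stack=[T * ( (] ptr=4 lookahead=num remaining=[num ) ) * ( num ) - id $]
Step 7: shift num. Stack=[T * ( ( num] ptr=5 lookahead=) remaining=[) ) * ( num ) - id $]
Step 8: reduce F->num. Stack=[T * ( ( F] ptr=5 lookahead=) remaining=[) ) * ( num ) - id $]
Step 9: reduce T->F. Stack=[T * ( ( T] ptr=5 lookahead=) remaining=[) ) * ( num ) - id $]
Step 10: reduce E->T. Stack=[T * ( ( E] ptr=5 lookahead=) remaining=[) ) * ( num ) - id $]
Step 11: shift ). Stack=[T * ( ( E )] ptr=6 lookahead=) remaining=[) * ( num ) - id $]
Step 12: reduce F->( E ). Stack=[T * ( F] ptr=6 lookahead=) remaining=[) * ( num ) - id $]
Step 13: reduce T->F. Stack=[T * ( T] ptr=6 lookahead=) remaining=[) * ( num ) - id $]
Step 14: reduce E->T. Stack=[T * ( E] ptr=6 lookahead=) remaining=[) * ( num ) - id $]
Step 15: shift ). Stack=[T * ( E )] ptr=7 lookahead=* remaining=[* ( num ) - id $]
Step 16: reduce F->( E ). Stack=[T * F] ptr=7 lookahead=* remaining=[* ( num ) - id $]
Step 17: reduce T->T * F. Stack=[T] ptr=7 lookahead=* remaining=[* ( num ) - id $]
Step 18: shift *. Stack=[T *] ptr=8 lookahead=( remaining=[( num ) - id $]
Step 19: shift (. Stack=[T * (] ptr=9 lookahead=num remaining=[num ) - id $]
Step 20: shift num. Stack=[T * ( num] ptr=10 lookahead=) remaining=[) - id $]
Step 21: reduce F->num. Stack=[T * ( F] ptr=10 lookahead=) remaining=[) - id $]
Step 22: reduce T->F. Stack=[T * ( T] ptr=10 lookahead=) remaining=[) - id $]
Step 23: reduce E->T. Stack=[T * ( E] ptr=10 lookahead=) remaining=[) - id $]
Step 24: shift ). Stack=[T * ( E )] ptr=11 lookahead=- remaining=[- id $]
Step 25: reduce F->( E ). Stack=[T * F] ptr=11 lookahead=- remaining=[- id $]
Step 26: reduce T->T * F. Stack=[T] ptr=11 lookahead=- remaining=[- id $]
Step 27: reduce E->T. Stack=[E] ptr=11 lookahead=- remaining=[- id $]
Step 28: shift -. Stack=[E -] ptr=12 lookahead=id remaining=[id $]
Step 29: shift id. Stack=[E - id] ptr=13 lookahead=$ remaining=[$]
Step 30: reduce F->id. Stack=[E - F] ptr=13 lookahead=$ remaining=[$]
Step 31: reduce T->F. Stack=[E - T] ptr=13 lookahead=$ remaining=[$]
Step 32: reduce E->E - T. Stack=[E] ptr=13 lookahead=$ remaining=[$]
Step 33: accept. Stack=[E] ptr=13 lookahead=$ remaining=[$]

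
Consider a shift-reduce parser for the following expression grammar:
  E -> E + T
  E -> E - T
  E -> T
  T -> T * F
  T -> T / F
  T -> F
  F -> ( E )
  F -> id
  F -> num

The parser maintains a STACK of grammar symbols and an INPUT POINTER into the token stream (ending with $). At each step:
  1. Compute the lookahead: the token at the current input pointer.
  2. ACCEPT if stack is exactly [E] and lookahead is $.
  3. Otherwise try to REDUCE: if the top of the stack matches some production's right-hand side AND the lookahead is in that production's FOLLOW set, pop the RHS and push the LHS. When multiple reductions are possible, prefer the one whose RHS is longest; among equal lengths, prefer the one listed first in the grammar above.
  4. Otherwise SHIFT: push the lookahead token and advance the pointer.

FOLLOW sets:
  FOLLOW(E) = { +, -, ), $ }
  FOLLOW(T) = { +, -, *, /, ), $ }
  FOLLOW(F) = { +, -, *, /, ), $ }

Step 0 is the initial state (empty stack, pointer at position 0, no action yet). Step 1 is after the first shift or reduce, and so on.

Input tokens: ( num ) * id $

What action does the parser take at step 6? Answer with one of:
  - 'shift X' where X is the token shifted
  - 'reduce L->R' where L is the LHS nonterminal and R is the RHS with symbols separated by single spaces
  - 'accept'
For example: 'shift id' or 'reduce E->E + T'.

Answer: shift )

Derivation:
Step 1: shift (. Stack=[(] ptr=1 lookahead=num remaining=[num ) * id $]
Step 2: shift num. Stack=[( num] ptr=2 lookahead=) remaining=[) * id $]
Step 3: reduce F->num. Stack=[( F] ptr=2 lookahead=) remaining=[) * id $]
Step 4: reduce T->F. Stack=[( T] ptr=2 lookahead=) remaining=[) * id $]
Step 5: reduce E->T. Stack=[( E] ptr=2 lookahead=) remaining=[) * id $]
Step 6: shift ). Stack=[( E )] ptr=3 lookahead=* remaining=[* id $]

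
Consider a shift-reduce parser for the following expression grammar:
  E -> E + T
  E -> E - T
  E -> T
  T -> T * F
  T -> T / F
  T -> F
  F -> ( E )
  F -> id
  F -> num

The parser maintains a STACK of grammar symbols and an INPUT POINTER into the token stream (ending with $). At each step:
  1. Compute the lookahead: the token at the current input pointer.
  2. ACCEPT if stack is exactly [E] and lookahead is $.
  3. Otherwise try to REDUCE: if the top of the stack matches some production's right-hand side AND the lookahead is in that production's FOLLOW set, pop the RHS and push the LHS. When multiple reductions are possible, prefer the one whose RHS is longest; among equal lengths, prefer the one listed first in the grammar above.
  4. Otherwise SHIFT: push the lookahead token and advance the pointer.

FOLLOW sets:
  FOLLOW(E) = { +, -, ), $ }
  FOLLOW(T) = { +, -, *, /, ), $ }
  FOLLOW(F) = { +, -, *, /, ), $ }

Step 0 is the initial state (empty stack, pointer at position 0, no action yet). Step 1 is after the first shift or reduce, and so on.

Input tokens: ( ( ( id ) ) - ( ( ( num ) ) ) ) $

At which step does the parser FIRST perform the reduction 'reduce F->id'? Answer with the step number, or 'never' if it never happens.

Step 1: shift (. Stack=[(] ptr=1 lookahead=( remaining=[( ( id ) ) - ( ( ( num ) ) ) ) $]
Step 2: shift (. Stack=[( (] ptr=2 lookahead=( remaining=[( id ) ) - ( ( ( num ) ) ) ) $]
Step 3: shift (. Stack=[( ( (] ptr=3 lookahead=id remaining=[id ) ) - ( ( ( num ) ) ) ) $]
Step 4: shift id. Stack=[( ( ( id] ptr=4 lookahead=) remaining=[) ) - ( ( ( num ) ) ) ) $]
Step 5: reduce F->id. Stack=[( ( ( F] ptr=4 lookahead=) remaining=[) ) - ( ( ( num ) ) ) ) $]

Answer: 5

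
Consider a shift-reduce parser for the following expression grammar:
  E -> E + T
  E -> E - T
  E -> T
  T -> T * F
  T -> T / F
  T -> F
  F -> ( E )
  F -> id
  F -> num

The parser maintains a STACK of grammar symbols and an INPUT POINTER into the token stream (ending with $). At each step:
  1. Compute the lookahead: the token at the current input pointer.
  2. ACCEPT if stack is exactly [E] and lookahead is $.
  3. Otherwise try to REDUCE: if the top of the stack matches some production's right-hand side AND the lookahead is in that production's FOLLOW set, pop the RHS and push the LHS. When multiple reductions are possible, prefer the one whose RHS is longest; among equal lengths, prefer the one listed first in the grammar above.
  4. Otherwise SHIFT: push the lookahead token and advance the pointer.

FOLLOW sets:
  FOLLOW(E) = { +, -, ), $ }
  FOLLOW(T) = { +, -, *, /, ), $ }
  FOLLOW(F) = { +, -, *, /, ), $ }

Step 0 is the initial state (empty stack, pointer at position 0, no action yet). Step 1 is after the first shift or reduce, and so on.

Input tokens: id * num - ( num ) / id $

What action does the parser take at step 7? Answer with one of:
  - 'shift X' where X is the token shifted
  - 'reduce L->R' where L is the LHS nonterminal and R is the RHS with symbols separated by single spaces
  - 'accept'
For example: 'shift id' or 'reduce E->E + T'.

Answer: reduce T->T * F

Derivation:
Step 1: shift id. Stack=[id] ptr=1 lookahead=* remaining=[* num - ( num ) / id $]
Step 2: reduce F->id. Stack=[F] ptr=1 lookahead=* remaining=[* num - ( num ) / id $]
Step 3: reduce T->F. Stack=[T] ptr=1 lookahead=* remaining=[* num - ( num ) / id $]
Step 4: shift *. Stack=[T *] ptr=2 lookahead=num remaining=[num - ( num ) / id $]
Step 5: shift num. Stack=[T * num] ptr=3 lookahead=- remaining=[- ( num ) / id $]
Step 6: reduce F->num. Stack=[T * F] ptr=3 lookahead=- remaining=[- ( num ) / id $]
Step 7: reduce T->T * F. Stack=[T] ptr=3 lookahead=- remaining=[- ( num ) / id $]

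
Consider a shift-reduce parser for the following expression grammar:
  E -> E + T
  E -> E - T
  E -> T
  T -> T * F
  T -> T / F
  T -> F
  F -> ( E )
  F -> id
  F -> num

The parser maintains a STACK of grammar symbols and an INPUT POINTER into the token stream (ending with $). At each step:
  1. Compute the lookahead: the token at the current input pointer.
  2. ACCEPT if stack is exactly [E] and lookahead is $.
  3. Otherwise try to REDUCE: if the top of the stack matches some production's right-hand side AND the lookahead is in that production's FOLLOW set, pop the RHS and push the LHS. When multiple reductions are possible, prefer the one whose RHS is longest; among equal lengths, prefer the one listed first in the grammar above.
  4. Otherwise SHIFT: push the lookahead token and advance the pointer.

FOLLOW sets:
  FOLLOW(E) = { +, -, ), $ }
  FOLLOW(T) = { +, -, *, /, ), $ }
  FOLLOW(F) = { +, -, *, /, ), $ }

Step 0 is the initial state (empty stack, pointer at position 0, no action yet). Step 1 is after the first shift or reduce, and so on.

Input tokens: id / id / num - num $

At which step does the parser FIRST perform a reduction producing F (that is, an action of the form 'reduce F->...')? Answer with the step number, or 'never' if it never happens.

Step 1: shift id. Stack=[id] ptr=1 lookahead=/ remaining=[/ id / num - num $]
Step 2: reduce F->id. Stack=[F] ptr=1 lookahead=/ remaining=[/ id / num - num $]

Answer: 2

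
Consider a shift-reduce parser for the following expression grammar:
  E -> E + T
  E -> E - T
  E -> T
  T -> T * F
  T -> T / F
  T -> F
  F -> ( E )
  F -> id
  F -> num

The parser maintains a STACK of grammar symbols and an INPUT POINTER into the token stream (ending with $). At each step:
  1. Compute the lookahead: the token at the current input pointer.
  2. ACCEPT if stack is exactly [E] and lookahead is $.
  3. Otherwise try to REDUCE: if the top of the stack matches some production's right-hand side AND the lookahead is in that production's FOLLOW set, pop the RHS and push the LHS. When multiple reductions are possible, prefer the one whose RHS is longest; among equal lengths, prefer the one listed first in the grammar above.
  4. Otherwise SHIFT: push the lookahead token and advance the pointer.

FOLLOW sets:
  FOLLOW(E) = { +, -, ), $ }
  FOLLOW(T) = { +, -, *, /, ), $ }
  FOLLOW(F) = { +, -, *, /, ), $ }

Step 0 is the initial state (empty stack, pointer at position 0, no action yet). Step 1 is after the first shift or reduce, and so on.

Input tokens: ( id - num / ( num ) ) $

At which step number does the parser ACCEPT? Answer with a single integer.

Answer: 24

Derivation:
Step 1: shift (. Stack=[(] ptr=1 lookahead=id remaining=[id - num / ( num ) ) $]
Step 2: shift id. Stack=[( id] ptr=2 lookahead=- remaining=[- num / ( num ) ) $]
Step 3: reduce F->id. Stack=[( F] ptr=2 lookahead=- remaining=[- num / ( num ) ) $]
Step 4: reduce T->F. Stack=[( T] ptr=2 lookahead=- remaining=[- num / ( num ) ) $]
Step 5: reduce E->T. Stack=[( E] ptr=2 lookahead=- remaining=[- num / ( num ) ) $]
Step 6: shift -. Stack=[( E -] ptr=3 lookahead=num remaining=[num / ( num ) ) $]
Step 7: shift num. Stack=[( E - num] ptr=4 lookahead=/ remaining=[/ ( num ) ) $]
Step 8: reduce F->num. Stack=[( E - F] ptr=4 lookahead=/ remaining=[/ ( num ) ) $]
Step 9: reduce T->F. Stack=[( E - T] ptr=4 lookahead=/ remaining=[/ ( num ) ) $]
Step 10: shift /. Stack=[( E - T /] ptr=5 lookahead=( remaining=[( num ) ) $]
Step 11: shift (. Stack=[( E - T / (] ptr=6 lookahead=num remaining=[num ) ) $]
Step 12: shift num. Stack=[( E - T / ( num] ptr=7 lookahead=) remaining=[) ) $]
Step 13: reduce F->num. Stack=[( E - T / ( F] ptr=7 lookahead=) remaining=[) ) $]
Step 14: reduce T->F. Stack=[( E - T / ( T] ptr=7 lookahead=) remaining=[) ) $]
Step 15: reduce E->T. Stack=[( E - T / ( E] ptr=7 lookahead=) remaining=[) ) $]
Step 16: shift ). Stack=[( E - T / ( E )] ptr=8 lookahead=) remaining=[) $]
Step 17: reduce F->( E ). Stack=[( E - T / F] ptr=8 lookahead=) remaining=[) $]
Step 18: reduce T->T / F. Stack=[( E - T] ptr=8 lookahead=) remaining=[) $]
Step 19: reduce E->E - T. Stack=[( E] ptr=8 lookahead=) remaining=[) $]
Step 20: shift ). Stack=[( E )] ptr=9 lookahead=$ remaining=[$]
Step 21: reduce F->( E ). Stack=[F] ptr=9 lookahead=$ remaining=[$]
Step 22: reduce T->F. Stack=[T] ptr=9 lookahead=$ remaining=[$]
Step 23: reduce E->T. Stack=[E] ptr=9 lookahead=$ remaining=[$]
Step 24: accept. Stack=[E] ptr=9 lookahead=$ remaining=[$]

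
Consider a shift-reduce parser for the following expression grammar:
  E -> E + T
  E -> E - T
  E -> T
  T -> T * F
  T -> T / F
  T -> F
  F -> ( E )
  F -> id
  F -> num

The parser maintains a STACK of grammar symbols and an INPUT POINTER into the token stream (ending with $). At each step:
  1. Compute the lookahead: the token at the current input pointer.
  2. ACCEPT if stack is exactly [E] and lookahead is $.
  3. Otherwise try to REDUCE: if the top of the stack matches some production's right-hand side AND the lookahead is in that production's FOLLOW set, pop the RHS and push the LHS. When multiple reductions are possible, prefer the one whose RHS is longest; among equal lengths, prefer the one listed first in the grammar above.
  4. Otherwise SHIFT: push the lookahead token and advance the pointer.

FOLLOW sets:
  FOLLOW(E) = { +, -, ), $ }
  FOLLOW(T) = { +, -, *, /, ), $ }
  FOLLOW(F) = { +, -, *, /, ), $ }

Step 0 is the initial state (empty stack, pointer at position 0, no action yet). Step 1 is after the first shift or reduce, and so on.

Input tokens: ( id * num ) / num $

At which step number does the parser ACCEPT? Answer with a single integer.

Answer: 18

Derivation:
Step 1: shift (. Stack=[(] ptr=1 lookahead=id remaining=[id * num ) / num $]
Step 2: shift id. Stack=[( id] ptr=2 lookahead=* remaining=[* num ) / num $]
Step 3: reduce F->id. Stack=[( F] ptr=2 lookahead=* remaining=[* num ) / num $]
Step 4: reduce T->F. Stack=[( T] ptr=2 lookahead=* remaining=[* num ) / num $]
Step 5: shift *. Stack=[( T *] ptr=3 lookahead=num remaining=[num ) / num $]
Step 6: shift num. Stack=[( T * num] ptr=4 lookahead=) remaining=[) / num $]
Step 7: reduce F->num. Stack=[( T * F] ptr=4 lookahead=) remaining=[) / num $]
Step 8: reduce T->T * F. Stack=[( T] ptr=4 lookahead=) remaining=[) / num $]
Step 9: reduce E->T. Stack=[( E] ptr=4 lookahead=) remaining=[) / num $]
Step 10: shift ). Stack=[( E )] ptr=5 lookahead=/ remaining=[/ num $]
Step 11: reduce F->( E ). Stack=[F] ptr=5 lookahead=/ remaining=[/ num $]
Step 12: reduce T->F. Stack=[T] ptr=5 lookahead=/ remaining=[/ num $]
Step 13: shift /. Stack=[T /] ptr=6 lookahead=num remaining=[num $]
Step 14: shift num. Stack=[T / num] ptr=7 lookahead=$ remaining=[$]
Step 15: reduce F->num. Stack=[T / F] ptr=7 lookahead=$ remaining=[$]
Step 16: reduce T->T / F. Stack=[T] ptr=7 lookahead=$ remaining=[$]
Step 17: reduce E->T. Stack=[E] ptr=7 lookahead=$ remaining=[$]
Step 18: accept. Stack=[E] ptr=7 lookahead=$ remaining=[$]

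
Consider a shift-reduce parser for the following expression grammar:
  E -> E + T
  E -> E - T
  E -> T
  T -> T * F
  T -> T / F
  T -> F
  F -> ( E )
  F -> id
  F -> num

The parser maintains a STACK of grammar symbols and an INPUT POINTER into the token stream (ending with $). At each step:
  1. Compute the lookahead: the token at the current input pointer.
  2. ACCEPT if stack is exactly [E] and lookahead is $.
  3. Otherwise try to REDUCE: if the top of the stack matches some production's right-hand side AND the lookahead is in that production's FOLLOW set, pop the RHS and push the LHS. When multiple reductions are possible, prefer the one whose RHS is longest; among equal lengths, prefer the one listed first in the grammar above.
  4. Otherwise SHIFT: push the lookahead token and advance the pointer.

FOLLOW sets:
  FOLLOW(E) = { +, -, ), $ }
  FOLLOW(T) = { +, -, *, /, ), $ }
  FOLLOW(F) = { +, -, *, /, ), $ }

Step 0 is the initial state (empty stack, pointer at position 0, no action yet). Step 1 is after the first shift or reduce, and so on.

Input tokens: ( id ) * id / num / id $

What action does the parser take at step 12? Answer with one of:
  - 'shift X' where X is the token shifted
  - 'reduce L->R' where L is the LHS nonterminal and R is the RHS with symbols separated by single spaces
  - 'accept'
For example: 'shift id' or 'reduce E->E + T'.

Step 1: shift (. Stack=[(] ptr=1 lookahead=id remaining=[id ) * id / num / id $]
Step 2: shift id. Stack=[( id] ptr=2 lookahead=) remaining=[) * id / num / id $]
Step 3: reduce F->id. Stack=[( F] ptr=2 lookahead=) remaining=[) * id / num / id $]
Step 4: reduce T->F. Stack=[( T] ptr=2 lookahead=) remaining=[) * id / num / id $]
Step 5: reduce E->T. Stack=[( E] ptr=2 lookahead=) remaining=[) * id / num / id $]
Step 6: shift ). Stack=[( E )] ptr=3 lookahead=* remaining=[* id / num / id $]
Step 7: reduce F->( E ). Stack=[F] ptr=3 lookahead=* remaining=[* id / num / id $]
Step 8: reduce T->F. Stack=[T] ptr=3 lookahead=* remaining=[* id / num / id $]
Step 9: shift *. Stack=[T *] ptr=4 lookahead=id remaining=[id / num / id $]
Step 10: shift id. Stack=[T * id] ptr=5 lookahead=/ remaining=[/ num / id $]
Step 11: reduce F->id. Stack=[T * F] ptr=5 lookahead=/ remaining=[/ num / id $]
Step 12: reduce T->T * F. Stack=[T] ptr=5 lookahead=/ remaining=[/ num / id $]

Answer: reduce T->T * F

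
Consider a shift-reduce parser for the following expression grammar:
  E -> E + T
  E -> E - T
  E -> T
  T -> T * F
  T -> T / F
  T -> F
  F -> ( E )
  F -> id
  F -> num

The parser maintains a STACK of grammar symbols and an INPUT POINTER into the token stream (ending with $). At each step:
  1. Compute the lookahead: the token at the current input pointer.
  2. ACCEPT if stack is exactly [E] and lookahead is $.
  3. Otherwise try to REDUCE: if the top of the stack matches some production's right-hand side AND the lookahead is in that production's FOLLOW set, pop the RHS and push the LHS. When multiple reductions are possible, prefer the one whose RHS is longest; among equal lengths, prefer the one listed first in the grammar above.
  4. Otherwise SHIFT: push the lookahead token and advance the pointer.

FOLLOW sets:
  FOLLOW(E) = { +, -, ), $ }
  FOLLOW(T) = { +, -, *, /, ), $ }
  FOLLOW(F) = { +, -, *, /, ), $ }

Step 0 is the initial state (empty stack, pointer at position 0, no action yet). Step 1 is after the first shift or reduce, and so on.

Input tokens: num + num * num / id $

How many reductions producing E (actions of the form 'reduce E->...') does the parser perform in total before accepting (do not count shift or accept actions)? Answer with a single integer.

Step 1: shift num. Stack=[num] ptr=1 lookahead=+ remaining=[+ num * num / id $]
Step 2: reduce F->num. Stack=[F] ptr=1 lookahead=+ remaining=[+ num * num / id $]
Step 3: reduce T->F. Stack=[T] ptr=1 lookahead=+ remaining=[+ num * num / id $]
Step 4: reduce E->T. Stack=[E] ptr=1 lookahead=+ remaining=[+ num * num / id $]
Step 5: shift +. Stack=[E +] ptr=2 lookahead=num remaining=[num * num / id $]
Step 6: shift num. Stack=[E + num] ptr=3 lookahead=* remaining=[* num / id $]
Step 7: reduce F->num. Stack=[E + F] ptr=3 lookahead=* remaining=[* num / id $]
Step 8: reduce T->F. Stack=[E + T] ptr=3 lookahead=* remaining=[* num / id $]
Step 9: shift *. Stack=[E + T *] ptr=4 lookahead=num remaining=[num / id $]
Step 10: shift num. Stack=[E + T * num] ptr=5 lookahead=/ remaining=[/ id $]
Step 11: reduce F->num. Stack=[E + T * F] ptr=5 lookahead=/ remaining=[/ id $]
Step 12: reduce T->T * F. Stack=[E + T] ptr=5 lookahead=/ remaining=[/ id $]
Step 13: shift /. Stack=[E + T /] ptr=6 lookahead=id remaining=[id $]
Step 14: shift id. Stack=[E + T / id] ptr=7 lookahead=$ remaining=[$]
Step 15: reduce F->id. Stack=[E + T / F] ptr=7 lookahead=$ remaining=[$]
Step 16: reduce T->T / F. Stack=[E + T] ptr=7 lookahead=$ remaining=[$]
Step 17: reduce E->E + T. Stack=[E] ptr=7 lookahead=$ remaining=[$]
Step 18: accept. Stack=[E] ptr=7 lookahead=$ remaining=[$]

Answer: 2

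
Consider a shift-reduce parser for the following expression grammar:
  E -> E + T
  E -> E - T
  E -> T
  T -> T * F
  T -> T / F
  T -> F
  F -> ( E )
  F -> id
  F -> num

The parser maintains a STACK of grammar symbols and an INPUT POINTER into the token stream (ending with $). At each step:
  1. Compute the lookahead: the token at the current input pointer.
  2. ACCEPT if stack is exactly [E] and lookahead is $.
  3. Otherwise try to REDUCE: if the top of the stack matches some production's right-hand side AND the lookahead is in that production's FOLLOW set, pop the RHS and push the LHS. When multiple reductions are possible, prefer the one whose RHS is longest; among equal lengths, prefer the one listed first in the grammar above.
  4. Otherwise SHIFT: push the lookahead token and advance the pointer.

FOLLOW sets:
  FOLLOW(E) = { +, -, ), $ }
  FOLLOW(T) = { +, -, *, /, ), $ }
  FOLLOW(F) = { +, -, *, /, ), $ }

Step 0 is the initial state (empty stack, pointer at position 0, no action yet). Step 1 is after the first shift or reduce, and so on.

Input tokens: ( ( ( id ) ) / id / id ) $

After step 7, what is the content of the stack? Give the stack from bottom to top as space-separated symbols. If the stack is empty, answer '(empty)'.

Step 1: shift (. Stack=[(] ptr=1 lookahead=( remaining=[( ( id ) ) / id / id ) $]
Step 2: shift (. Stack=[( (] ptr=2 lookahead=( remaining=[( id ) ) / id / id ) $]
Step 3: shift (. Stack=[( ( (] ptr=3 lookahead=id remaining=[id ) ) / id / id ) $]
Step 4: shift id. Stack=[( ( ( id] ptr=4 lookahead=) remaining=[) ) / id / id ) $]
Step 5: reduce F->id. Stack=[( ( ( F] ptr=4 lookahead=) remaining=[) ) / id / id ) $]
Step 6: reduce T->F. Stack=[( ( ( T] ptr=4 lookahead=) remaining=[) ) / id / id ) $]
Step 7: reduce E->T. Stack=[( ( ( E] ptr=4 lookahead=) remaining=[) ) / id / id ) $]

Answer: ( ( ( E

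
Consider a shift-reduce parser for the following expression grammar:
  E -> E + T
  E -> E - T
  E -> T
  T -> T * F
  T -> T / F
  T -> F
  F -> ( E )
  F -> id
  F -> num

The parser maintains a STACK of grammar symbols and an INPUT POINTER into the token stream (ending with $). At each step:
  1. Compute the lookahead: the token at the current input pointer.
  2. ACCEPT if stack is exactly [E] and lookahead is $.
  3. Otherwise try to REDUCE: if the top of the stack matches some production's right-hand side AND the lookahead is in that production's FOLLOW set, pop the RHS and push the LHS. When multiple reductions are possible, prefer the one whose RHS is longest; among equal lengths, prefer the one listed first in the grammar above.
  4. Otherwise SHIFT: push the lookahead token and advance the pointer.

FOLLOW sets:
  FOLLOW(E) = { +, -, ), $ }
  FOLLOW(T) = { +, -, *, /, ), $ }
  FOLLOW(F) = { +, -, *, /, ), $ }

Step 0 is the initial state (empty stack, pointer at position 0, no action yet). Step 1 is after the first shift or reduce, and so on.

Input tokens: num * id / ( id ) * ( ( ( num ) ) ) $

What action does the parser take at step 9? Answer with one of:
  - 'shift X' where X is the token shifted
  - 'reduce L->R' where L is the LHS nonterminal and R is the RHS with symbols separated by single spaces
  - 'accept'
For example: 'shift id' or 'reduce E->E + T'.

Answer: shift (

Derivation:
Step 1: shift num. Stack=[num] ptr=1 lookahead=* remaining=[* id / ( id ) * ( ( ( num ) ) ) $]
Step 2: reduce F->num. Stack=[F] ptr=1 lookahead=* remaining=[* id / ( id ) * ( ( ( num ) ) ) $]
Step 3: reduce T->F. Stack=[T] ptr=1 lookahead=* remaining=[* id / ( id ) * ( ( ( num ) ) ) $]
Step 4: shift *. Stack=[T *] ptr=2 lookahead=id remaining=[id / ( id ) * ( ( ( num ) ) ) $]
Step 5: shift id. Stack=[T * id] ptr=3 lookahead=/ remaining=[/ ( id ) * ( ( ( num ) ) ) $]
Step 6: reduce F->id. Stack=[T * F] ptr=3 lookahead=/ remaining=[/ ( id ) * ( ( ( num ) ) ) $]
Step 7: reduce T->T * F. Stack=[T] ptr=3 lookahead=/ remaining=[/ ( id ) * ( ( ( num ) ) ) $]
Step 8: shift /. Stack=[T /] ptr=4 lookahead=( remaining=[( id ) * ( ( ( num ) ) ) $]
Step 9: shift (. Stack=[T / (] ptr=5 lookahead=id remaining=[id ) * ( ( ( num ) ) ) $]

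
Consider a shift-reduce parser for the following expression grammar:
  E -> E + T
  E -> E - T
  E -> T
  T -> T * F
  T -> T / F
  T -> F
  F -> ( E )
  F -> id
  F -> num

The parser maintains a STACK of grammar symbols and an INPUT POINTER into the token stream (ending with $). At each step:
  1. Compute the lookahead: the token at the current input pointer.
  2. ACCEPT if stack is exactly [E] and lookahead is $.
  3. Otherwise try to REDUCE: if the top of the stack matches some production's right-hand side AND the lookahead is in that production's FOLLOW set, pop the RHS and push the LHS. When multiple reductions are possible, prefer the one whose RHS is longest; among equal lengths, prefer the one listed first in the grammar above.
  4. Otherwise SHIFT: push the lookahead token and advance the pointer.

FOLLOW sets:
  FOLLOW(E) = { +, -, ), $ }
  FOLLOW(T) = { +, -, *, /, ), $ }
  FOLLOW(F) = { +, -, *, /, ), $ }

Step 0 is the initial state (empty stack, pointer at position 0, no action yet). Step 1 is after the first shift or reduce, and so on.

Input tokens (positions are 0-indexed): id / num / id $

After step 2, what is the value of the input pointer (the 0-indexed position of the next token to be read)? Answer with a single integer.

Step 1: shift id. Stack=[id] ptr=1 lookahead=/ remaining=[/ num / id $]
Step 2: reduce F->id. Stack=[F] ptr=1 lookahead=/ remaining=[/ num / id $]

Answer: 1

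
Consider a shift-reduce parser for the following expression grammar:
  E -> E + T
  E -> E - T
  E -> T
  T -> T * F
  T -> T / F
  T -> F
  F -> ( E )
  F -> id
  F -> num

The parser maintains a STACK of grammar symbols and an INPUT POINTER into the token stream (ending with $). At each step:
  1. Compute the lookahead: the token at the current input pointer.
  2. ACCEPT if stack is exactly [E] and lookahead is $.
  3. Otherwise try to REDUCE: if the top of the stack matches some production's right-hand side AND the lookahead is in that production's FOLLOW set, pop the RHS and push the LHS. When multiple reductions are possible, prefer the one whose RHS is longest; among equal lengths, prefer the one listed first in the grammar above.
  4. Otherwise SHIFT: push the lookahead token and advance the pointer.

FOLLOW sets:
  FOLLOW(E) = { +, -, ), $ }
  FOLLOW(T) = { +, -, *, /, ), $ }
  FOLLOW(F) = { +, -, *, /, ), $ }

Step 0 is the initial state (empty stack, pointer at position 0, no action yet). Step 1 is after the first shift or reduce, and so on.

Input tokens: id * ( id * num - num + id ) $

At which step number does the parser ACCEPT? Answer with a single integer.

Step 1: shift id. Stack=[id] ptr=1 lookahead=* remaining=[* ( id * num - num + id ) $]
Step 2: reduce F->id. Stack=[F] ptr=1 lookahead=* remaining=[* ( id * num - num + id ) $]
Step 3: reduce T->F. Stack=[T] ptr=1 lookahead=* remaining=[* ( id * num - num + id ) $]
Step 4: shift *. Stack=[T *] ptr=2 lookahead=( remaining=[( id * num - num + id ) $]
Step 5: shift (. Stack=[T * (] ptr=3 lookahead=id remaining=[id * num - num + id ) $]
Step 6: shift id. Stack=[T * ( id] ptr=4 lookahead=* remaining=[* num - num + id ) $]
Step 7: reduce F->id. Stack=[T * ( F] ptr=4 lookahead=* remaining=[* num - num + id ) $]
Step 8: reduce T->F. Stack=[T * ( T] ptr=4 lookahead=* remaining=[* num - num + id ) $]
Step 9: shift *. Stack=[T * ( T *] ptr=5 lookahead=num remaining=[num - num + id ) $]
Step 10: shift num. Stack=[T * ( T * num] ptr=6 lookahead=- remaining=[- num + id ) $]
Step 11: reduce F->num. Stack=[T * ( T * F] ptr=6 lookahead=- remaining=[- num + id ) $]
Step 12: reduce T->T * F. Stack=[T * ( T] ptr=6 lookahead=- remaining=[- num + id ) $]
Step 13: reduce E->T. Stack=[T * ( E] ptr=6 lookahead=- remaining=[- num + id ) $]
Step 14: shift -. Stack=[T * ( E -] ptr=7 lookahead=num remaining=[num + id ) $]
Step 15: shift num. Stack=[T * ( E - num] ptr=8 lookahead=+ remaining=[+ id ) $]
Step 16: reduce F->num. Stack=[T * ( E - F] ptr=8 lookahead=+ remaining=[+ id ) $]
Step 17: reduce T->F. Stack=[T * ( E - T] ptr=8 lookahead=+ remaining=[+ id ) $]
Step 18: reduce E->E - T. Stack=[T * ( E] ptr=8 lookahead=+ remaining=[+ id ) $]
Step 19: shift +. Stack=[T * ( E +] ptr=9 lookahead=id remaining=[id ) $]
Step 20: shift id. Stack=[T * ( E + id] ptr=10 lookahead=) remaining=[) $]
Step 21: reduce F->id. Stack=[T * ( E + F] ptr=10 lookahead=) remaining=[) $]
Step 22: reduce T->F. Stack=[T * ( E + T] ptr=10 lookahead=) remaining=[) $]
Step 23: reduce E->E + T. Stack=[T * ( E] ptr=10 lookahead=) remaining=[) $]
Step 24: shift ). Stack=[T * ( E )] ptr=11 lookahead=$ remaining=[$]
Step 25: reduce F->( E ). Stack=[T * F] ptr=11 lookahead=$ remaining=[$]
Step 26: reduce T->T * F. Stack=[T] ptr=11 lookahead=$ remaining=[$]
Step 27: reduce E->T. Stack=[E] ptr=11 lookahead=$ remaining=[$]
Step 28: accept. Stack=[E] ptr=11 lookahead=$ remaining=[$]

Answer: 28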